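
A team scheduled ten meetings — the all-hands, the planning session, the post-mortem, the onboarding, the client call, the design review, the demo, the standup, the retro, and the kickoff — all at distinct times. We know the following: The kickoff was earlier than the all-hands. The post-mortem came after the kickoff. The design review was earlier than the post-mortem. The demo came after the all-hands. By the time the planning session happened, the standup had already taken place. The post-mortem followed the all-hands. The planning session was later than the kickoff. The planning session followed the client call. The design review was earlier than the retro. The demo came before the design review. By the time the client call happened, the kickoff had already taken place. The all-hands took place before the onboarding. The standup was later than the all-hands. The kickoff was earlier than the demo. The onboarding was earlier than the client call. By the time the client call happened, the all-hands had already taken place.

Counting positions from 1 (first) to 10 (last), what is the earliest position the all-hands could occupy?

The kickoff must come before the all-hands — 1 forced predecessor.
Nothing else is forced ahead of the all-hands, so its earliest slot is position 1 + 1 = 2.

2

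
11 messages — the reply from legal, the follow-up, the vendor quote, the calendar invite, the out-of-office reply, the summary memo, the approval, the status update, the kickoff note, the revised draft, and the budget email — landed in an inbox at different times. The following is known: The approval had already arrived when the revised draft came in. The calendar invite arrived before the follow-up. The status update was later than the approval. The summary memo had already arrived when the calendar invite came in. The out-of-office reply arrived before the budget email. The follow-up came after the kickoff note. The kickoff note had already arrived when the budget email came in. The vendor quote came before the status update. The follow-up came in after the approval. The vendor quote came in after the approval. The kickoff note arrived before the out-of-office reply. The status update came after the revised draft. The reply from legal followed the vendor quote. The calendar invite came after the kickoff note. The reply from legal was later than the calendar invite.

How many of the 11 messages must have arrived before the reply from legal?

5

Directly stated before the reply from legal: the calendar invite and the vendor quote.
The approval reaches the reply from legal via the approval → the vendor quote → the reply from legal.
The kickoff note reaches the reply from legal via the kickoff note → the calendar invite → the reply from legal.
The summary memo reaches the reply from legal via the summary memo → the calendar invite → the reply from legal.
That's the approval, the calendar invite, the kickoff note, the summary memo, and the vendor quote — 5 in all.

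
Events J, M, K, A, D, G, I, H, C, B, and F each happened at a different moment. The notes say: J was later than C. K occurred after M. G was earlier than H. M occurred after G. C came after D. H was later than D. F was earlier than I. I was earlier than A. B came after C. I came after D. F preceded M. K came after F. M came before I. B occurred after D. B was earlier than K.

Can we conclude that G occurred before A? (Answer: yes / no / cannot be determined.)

yes

Chain the constraints: G → M → I → A. Each link is directly stated, so G comes before A.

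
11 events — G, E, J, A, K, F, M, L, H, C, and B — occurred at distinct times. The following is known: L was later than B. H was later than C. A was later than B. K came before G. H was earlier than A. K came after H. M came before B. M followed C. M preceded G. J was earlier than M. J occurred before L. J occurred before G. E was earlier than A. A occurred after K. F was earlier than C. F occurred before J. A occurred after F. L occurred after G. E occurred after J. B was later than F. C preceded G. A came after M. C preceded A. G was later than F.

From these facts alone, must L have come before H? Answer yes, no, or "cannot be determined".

Tracing the constraints gives H → K → G → L, so H must come before L.
That means L cannot be before H.

no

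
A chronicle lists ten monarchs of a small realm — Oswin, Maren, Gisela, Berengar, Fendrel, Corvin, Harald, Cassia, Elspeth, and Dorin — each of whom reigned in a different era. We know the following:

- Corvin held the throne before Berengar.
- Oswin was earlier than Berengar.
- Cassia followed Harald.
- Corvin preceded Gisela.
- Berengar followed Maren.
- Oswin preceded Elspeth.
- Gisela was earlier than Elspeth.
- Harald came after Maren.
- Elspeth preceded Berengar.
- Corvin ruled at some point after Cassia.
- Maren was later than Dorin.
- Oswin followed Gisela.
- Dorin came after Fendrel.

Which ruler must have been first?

Fendrel has a chain of constraints placing them before every other ruler, so Fendrel must be first.

Fendrel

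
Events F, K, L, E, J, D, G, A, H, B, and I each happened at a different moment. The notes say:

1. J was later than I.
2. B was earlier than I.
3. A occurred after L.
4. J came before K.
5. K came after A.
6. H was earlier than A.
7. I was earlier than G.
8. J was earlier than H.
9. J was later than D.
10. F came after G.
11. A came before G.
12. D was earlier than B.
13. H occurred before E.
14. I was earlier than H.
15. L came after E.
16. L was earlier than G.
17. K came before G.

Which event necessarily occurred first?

D

D has a chain of constraints placing it before every other event, so D must be first.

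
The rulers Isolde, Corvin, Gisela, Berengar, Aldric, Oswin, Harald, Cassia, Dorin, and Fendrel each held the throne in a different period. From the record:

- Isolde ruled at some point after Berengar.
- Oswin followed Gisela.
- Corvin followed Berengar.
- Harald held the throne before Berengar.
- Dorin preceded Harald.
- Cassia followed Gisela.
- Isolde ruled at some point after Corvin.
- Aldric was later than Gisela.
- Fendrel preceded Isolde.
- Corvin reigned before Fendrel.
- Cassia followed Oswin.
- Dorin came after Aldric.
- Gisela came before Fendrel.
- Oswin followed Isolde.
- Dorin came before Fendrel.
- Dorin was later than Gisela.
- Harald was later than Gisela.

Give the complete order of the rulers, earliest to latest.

Gisela, Aldric, Dorin, Harald, Berengar, Corvin, Fendrel, Isolde, Oswin, Cassia

The constraints fix every adjacent pair, so only one ordering works:
Gisela → Aldric → Dorin → Harald → Berengar → Corvin → Fendrel → Isolde → Oswin → Cassia.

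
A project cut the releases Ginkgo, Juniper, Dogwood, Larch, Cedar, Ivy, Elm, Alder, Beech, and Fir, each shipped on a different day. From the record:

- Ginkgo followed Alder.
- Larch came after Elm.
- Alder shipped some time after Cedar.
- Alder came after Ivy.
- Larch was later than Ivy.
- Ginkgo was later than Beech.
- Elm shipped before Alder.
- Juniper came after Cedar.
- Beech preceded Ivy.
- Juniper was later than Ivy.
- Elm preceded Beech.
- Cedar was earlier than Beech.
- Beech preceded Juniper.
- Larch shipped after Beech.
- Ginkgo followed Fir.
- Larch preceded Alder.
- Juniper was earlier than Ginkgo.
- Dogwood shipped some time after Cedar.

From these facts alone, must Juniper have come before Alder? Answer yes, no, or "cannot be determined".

cannot be determined

No chain of stated constraints runs from Juniper to Alder, and none runs from Alder to Juniper either.
So the relative order of Juniper and Alder is not fixed by the given facts.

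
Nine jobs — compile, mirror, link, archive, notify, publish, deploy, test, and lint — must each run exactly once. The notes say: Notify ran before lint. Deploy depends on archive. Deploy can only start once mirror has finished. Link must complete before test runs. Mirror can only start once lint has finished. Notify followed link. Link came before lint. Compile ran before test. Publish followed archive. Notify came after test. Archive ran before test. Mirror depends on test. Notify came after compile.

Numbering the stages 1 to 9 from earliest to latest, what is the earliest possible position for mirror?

Archive, compile, link, lint, notify, and test must all come before mirror — 6 forced predecessors.
Nothing else is forced ahead of mirror, so its earliest slot is position 6 + 1 = 7.

7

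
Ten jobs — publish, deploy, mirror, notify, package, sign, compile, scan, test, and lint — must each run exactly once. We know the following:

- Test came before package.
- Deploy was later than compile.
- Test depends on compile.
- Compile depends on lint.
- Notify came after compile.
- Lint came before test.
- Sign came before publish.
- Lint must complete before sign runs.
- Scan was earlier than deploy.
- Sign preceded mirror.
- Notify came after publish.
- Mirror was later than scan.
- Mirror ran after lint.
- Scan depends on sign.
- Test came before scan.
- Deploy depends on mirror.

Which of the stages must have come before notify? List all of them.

Directly stated before notify: compile and publish.
Lint reaches notify via lint → compile → notify.
Sign reaches notify via sign → publish → notify.
No chain forces scan (or any of the others) ahead of notify.

compile, lint, publish, sign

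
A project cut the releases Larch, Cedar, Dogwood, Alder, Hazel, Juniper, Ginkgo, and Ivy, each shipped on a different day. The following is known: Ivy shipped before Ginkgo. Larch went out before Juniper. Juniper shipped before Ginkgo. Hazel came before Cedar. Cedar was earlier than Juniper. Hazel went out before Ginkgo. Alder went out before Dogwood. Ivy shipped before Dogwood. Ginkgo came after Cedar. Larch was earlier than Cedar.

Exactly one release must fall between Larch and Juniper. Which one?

Tracing the constraints gives Larch → Cedar → Juniper, so Cedar sits after Larch and before Juniper.
No other release is forced both after Larch and before Juniper.

Cedar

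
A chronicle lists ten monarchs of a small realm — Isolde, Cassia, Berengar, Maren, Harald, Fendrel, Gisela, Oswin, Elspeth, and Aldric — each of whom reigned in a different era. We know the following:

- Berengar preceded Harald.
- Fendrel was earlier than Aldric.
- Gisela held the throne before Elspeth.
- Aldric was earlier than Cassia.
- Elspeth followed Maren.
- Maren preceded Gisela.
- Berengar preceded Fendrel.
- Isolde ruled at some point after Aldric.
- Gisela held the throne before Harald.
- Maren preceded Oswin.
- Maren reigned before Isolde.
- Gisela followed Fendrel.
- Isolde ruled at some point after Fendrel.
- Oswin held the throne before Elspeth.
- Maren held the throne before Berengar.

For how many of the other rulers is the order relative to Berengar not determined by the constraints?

Forced before Berengar: Maren; forced after Berengar: Aldric, Cassia, Elspeth, Fendrel, Gisela, Harald, and Isolde.
That leaves Oswin with no forced order relative to Berengar — 1.

1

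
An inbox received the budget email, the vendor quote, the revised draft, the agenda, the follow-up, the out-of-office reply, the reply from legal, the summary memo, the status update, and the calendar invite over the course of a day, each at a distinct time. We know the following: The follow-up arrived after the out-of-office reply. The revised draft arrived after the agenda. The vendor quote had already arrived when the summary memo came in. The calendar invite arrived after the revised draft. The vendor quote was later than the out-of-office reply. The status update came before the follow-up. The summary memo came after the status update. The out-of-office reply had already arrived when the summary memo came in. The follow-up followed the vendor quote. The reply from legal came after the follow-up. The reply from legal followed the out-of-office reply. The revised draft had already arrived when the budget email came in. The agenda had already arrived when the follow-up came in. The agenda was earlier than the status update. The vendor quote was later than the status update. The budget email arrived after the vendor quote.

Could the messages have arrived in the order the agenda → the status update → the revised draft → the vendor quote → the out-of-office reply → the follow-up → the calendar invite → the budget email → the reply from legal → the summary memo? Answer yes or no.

no

The constraints require the out-of-office reply before the vendor quote, but in the proposed sequence the vendor quote appears ahead of the out-of-office reply. That one violation is enough.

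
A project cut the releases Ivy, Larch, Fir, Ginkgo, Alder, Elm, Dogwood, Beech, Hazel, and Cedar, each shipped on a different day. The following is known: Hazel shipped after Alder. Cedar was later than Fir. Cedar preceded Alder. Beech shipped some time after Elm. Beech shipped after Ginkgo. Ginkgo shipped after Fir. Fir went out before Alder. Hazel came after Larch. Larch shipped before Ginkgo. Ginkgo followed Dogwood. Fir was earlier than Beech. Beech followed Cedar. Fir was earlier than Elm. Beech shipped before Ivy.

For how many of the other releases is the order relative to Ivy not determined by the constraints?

2

Forced before Ivy: Beech, Cedar, Dogwood, Elm, Fir, Ginkgo, and Larch.
That leaves Alder and Hazel with no forced order relative to Ivy — 2.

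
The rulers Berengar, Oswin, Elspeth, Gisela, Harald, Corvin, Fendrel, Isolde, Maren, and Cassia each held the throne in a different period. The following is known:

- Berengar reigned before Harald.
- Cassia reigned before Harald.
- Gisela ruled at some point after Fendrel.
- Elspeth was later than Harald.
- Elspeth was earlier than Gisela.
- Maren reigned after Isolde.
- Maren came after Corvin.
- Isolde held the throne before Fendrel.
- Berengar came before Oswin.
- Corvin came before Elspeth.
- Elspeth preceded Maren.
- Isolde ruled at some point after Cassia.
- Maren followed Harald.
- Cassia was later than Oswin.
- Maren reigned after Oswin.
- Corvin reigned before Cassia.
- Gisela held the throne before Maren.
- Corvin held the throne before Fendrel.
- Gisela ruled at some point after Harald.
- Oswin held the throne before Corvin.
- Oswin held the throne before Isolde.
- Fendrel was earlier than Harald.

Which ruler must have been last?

Every other ruler has a chain of constraints placing them before Maren, so Maren is last.

Maren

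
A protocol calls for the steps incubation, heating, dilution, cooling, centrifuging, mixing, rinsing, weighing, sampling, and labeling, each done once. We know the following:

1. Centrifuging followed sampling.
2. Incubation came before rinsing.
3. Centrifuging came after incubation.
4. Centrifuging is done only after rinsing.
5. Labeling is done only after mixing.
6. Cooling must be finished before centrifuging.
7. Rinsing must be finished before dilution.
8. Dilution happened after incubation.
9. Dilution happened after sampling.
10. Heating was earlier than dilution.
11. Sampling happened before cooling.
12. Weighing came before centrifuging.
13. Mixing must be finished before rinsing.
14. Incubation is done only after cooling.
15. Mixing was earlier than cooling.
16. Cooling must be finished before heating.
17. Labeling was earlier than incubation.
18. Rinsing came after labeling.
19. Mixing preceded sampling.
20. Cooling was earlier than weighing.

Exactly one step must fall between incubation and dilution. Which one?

rinsing

Tracing the constraints gives incubation → rinsing → dilution, so rinsing sits after incubation and before dilution.
No other step is forced both after incubation and before dilution.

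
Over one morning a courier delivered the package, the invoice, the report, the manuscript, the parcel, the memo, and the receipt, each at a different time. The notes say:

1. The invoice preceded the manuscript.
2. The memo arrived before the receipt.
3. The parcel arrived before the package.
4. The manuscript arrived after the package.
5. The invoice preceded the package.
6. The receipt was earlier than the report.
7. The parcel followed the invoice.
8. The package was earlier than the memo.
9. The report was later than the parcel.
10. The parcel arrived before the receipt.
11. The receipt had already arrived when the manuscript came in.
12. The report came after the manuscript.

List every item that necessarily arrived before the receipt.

Directly stated before the receipt: the memo and the parcel.
The invoice reaches the receipt via the invoice → the parcel → the receipt.
The package reaches the receipt via the package → the memo → the receipt.

the invoice, the memo, the package, the parcel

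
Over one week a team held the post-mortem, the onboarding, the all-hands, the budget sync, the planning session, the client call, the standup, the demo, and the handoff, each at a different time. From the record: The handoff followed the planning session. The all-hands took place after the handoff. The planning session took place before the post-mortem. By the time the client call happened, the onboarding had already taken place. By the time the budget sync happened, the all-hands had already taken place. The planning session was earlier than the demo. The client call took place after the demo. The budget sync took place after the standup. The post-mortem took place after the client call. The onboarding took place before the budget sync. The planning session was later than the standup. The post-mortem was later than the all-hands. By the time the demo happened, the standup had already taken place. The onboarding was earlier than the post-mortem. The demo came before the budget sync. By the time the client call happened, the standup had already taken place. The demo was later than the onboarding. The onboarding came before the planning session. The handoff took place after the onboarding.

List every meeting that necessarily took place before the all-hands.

the handoff, the onboarding, the planning session, the standup

Directly stated before the all-hands: the handoff.
The onboarding reaches the all-hands via the onboarding → the handoff → the all-hands.
The planning session reaches the all-hands via the planning session → the handoff → the all-hands.
The standup reaches the all-hands via the standup → the planning session → the handoff → the all-hands.
No chain forces the post-mortem (or any of the others) ahead of the all-hands.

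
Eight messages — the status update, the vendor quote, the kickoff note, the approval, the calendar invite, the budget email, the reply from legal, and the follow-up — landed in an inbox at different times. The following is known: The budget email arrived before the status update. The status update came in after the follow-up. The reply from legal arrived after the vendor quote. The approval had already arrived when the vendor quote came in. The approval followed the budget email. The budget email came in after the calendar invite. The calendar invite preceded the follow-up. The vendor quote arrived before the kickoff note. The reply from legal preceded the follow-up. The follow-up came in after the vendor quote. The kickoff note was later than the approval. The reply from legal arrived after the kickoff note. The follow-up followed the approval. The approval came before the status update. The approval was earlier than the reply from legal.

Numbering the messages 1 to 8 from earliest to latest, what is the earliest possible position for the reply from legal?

6

The approval, the budget email, the calendar invite, the kickoff note, and the vendor quote must all come before the reply from legal — 5 forced predecessors.
Nothing else is forced ahead of the reply from legal, so its earliest slot is position 5 + 1 = 6.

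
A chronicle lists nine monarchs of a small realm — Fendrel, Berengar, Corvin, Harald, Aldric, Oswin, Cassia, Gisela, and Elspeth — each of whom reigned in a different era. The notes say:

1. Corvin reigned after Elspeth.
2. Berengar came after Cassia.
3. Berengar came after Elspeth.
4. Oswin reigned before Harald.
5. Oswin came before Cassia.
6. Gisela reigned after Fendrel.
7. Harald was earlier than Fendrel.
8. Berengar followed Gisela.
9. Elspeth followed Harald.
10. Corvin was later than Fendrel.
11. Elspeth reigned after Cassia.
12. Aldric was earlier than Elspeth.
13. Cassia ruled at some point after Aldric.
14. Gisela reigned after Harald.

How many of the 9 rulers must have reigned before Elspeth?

4

Directly stated before Elspeth: Aldric, Cassia, and Harald.
Oswin reaches Elspeth via Oswin → Harald → Elspeth.
That's Aldric, Cassia, Harald, and Oswin — 4 in all.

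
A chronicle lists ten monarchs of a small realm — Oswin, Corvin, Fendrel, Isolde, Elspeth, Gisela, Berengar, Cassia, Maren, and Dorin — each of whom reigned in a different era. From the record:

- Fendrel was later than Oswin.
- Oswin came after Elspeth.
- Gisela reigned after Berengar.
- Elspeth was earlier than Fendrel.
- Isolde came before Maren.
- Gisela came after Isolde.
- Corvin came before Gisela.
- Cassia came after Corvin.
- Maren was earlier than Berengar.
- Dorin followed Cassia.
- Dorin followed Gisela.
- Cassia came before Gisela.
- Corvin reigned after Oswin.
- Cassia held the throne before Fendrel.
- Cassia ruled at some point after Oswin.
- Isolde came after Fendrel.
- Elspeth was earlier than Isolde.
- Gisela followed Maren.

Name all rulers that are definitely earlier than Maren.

Cassia, Corvin, Elspeth, Fendrel, Isolde, Oswin

Directly stated before Maren: Isolde.
Cassia reaches Maren via Cassia → Fendrel → Isolde → Maren.
Corvin reaches Maren via Corvin → Cassia → Fendrel → Isolde → Maren.
Elspeth reaches Maren via Elspeth → Isolde → Maren.
Likewise Fendrel and Oswin each reach Maren by chaining the stated constraints.
No chain forces Berengar (or any of the others) ahead of Maren.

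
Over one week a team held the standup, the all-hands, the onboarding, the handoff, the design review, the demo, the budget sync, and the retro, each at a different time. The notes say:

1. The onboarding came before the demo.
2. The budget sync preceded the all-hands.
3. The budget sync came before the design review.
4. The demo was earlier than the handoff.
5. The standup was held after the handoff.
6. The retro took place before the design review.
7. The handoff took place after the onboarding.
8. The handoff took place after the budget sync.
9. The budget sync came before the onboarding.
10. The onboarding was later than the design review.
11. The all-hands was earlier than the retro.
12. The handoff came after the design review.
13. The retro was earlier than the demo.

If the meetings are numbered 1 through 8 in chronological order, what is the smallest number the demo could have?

The all-hands, the budget sync, the design review, the onboarding, and the retro must all come before the demo — 5 forced predecessors.
Nothing else is forced ahead of the demo, so its earliest slot is position 5 + 1 = 6.

6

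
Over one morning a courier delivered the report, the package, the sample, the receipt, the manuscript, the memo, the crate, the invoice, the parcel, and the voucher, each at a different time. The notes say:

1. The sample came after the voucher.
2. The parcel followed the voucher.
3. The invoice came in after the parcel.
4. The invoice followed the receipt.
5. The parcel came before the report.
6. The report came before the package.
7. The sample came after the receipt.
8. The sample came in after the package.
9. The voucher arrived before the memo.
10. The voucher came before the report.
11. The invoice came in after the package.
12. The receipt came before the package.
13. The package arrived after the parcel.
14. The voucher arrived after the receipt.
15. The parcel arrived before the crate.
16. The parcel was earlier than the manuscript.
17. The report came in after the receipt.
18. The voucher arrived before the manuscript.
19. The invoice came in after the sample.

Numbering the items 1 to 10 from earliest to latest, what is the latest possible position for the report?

7

The report must come before the invoice, the package, and the sample — 3 items forced after it.
Everything else can be placed before the report in some valid order, so the report can sit as late as position 10 − 3 = 7.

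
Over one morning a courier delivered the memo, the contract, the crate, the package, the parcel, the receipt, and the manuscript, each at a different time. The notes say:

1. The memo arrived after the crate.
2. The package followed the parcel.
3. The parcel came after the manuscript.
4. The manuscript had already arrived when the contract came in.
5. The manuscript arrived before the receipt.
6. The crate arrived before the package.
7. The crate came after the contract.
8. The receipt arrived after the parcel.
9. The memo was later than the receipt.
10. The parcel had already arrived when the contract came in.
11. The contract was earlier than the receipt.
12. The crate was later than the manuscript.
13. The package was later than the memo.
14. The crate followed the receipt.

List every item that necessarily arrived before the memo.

the contract, the crate, the manuscript, the parcel, the receipt

Directly stated before the memo: the crate and the receipt.
The contract reaches the memo via the contract → the crate → the memo.
The manuscript reaches the memo via the manuscript → the crate → the memo.
The parcel reaches the memo via the parcel → the receipt → the memo.
No chain forces the package ahead of the memo.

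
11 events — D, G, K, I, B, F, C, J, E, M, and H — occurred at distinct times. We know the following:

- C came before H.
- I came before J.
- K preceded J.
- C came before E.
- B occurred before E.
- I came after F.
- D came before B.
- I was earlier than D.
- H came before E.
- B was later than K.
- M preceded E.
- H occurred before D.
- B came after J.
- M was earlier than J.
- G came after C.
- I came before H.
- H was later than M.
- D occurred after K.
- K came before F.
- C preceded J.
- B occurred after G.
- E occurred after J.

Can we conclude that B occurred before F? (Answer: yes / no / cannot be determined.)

Tracing the constraints gives F → I → D → B, so F must come before B.
That means B cannot be before F.

no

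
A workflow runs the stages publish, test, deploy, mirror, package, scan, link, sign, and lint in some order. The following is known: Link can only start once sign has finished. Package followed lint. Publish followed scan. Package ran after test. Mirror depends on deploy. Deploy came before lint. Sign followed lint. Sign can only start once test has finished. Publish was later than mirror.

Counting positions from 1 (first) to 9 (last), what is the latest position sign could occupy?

8

Sign must come before link — 1 stage forced after it.
Everything else can be placed before sign in some valid order, so sign can sit as late as position 9 − 1 = 8.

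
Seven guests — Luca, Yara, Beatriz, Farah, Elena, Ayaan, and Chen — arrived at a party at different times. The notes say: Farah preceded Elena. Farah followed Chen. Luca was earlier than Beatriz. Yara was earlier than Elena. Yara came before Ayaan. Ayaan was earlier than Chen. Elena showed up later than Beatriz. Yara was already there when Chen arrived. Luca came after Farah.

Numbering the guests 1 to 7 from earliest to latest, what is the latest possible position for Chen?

Chen must come before Beatriz, Elena, Farah, and Luca — 4 guests forced after them.
Everything else can be placed before Chen in some valid order, so Chen can sit as late as position 7 − 4 = 3.

3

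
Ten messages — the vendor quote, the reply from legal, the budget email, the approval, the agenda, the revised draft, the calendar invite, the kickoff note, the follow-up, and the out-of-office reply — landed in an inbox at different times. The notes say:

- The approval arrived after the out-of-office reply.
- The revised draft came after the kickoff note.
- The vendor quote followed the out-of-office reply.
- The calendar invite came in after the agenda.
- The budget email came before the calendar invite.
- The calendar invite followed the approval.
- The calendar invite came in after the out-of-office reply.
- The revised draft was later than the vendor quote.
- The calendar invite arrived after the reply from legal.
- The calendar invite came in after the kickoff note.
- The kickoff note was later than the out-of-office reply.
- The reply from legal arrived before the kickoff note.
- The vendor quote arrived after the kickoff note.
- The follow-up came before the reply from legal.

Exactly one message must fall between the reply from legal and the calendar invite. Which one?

the kickoff note

Tracing the constraints gives the reply from legal → the kickoff note → the calendar invite, so the kickoff note sits after the reply from legal and before the calendar invite.
No other message is forced both after the reply from legal and before the calendar invite.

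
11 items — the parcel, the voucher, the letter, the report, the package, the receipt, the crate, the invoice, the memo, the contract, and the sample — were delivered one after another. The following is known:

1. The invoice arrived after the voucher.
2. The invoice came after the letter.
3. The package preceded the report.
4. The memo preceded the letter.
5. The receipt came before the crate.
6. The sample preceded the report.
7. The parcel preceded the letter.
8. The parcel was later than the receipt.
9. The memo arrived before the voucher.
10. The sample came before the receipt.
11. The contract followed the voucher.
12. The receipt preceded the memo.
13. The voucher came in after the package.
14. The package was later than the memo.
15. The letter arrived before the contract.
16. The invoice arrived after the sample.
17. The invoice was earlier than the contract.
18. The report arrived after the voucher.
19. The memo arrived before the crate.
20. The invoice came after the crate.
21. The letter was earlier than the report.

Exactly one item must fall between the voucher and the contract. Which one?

Tracing the constraints gives the voucher → the invoice → the contract, so the invoice sits after the voucher and before the contract.
No other item is forced both after the voucher and before the contract.

the invoice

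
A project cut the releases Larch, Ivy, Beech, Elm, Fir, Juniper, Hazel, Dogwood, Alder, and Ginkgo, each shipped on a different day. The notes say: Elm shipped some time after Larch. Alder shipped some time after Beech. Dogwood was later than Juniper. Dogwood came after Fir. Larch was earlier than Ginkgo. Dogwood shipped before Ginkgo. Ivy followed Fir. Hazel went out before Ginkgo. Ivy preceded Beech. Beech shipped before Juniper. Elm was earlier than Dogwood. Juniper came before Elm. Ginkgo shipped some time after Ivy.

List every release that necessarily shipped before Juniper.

Directly stated before Juniper: Beech.
Fir reaches Juniper via Fir → Ivy → Beech → Juniper.
Ivy reaches Juniper via Ivy → Beech → Juniper.
No chain forces Ginkgo (or any of the others) ahead of Juniper.

Beech, Fir, Ivy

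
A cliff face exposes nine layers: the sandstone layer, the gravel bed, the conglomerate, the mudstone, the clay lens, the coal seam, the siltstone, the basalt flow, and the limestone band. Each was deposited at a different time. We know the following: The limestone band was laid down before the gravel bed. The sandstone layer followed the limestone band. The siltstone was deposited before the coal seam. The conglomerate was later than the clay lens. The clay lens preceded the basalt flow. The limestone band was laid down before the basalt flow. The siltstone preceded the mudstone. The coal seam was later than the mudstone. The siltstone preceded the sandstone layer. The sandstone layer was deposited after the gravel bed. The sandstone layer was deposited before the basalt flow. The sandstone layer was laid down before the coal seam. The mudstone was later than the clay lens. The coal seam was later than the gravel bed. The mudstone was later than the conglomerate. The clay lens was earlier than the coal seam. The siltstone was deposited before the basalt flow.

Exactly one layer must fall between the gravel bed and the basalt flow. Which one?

the sandstone layer

Tracing the constraints gives the gravel bed → the sandstone layer → the basalt flow, so the sandstone layer sits after the gravel bed and before the basalt flow.
No other layer is forced both after the gravel bed and before the basalt flow.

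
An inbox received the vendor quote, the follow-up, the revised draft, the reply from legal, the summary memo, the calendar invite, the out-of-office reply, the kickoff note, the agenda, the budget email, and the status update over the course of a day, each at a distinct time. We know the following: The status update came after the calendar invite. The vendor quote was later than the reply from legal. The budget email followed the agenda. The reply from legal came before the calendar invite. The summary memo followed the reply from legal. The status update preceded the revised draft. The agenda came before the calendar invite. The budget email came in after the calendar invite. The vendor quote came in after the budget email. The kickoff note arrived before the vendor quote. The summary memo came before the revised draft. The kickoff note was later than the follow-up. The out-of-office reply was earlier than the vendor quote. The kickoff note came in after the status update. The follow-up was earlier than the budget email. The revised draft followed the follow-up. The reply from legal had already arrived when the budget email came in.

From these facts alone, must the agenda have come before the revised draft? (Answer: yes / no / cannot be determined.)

yes

Chain the constraints: the agenda → the calendar invite → the status update → the revised draft. Each link is directly stated, so the agenda comes before the revised draft.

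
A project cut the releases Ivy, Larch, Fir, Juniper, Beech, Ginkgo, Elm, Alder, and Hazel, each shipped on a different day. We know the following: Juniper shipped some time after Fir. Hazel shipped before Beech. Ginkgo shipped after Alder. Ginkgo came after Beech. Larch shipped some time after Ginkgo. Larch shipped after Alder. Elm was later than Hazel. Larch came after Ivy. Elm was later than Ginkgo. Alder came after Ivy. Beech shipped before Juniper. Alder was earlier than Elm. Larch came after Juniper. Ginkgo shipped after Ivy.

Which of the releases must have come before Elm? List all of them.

Directly stated before Elm: Alder, Ginkgo, and Hazel.
Beech reaches Elm via Beech → Ginkgo → Elm.
Ivy reaches Elm via Ivy → Alder → Elm.

Alder, Beech, Ginkgo, Hazel, Ivy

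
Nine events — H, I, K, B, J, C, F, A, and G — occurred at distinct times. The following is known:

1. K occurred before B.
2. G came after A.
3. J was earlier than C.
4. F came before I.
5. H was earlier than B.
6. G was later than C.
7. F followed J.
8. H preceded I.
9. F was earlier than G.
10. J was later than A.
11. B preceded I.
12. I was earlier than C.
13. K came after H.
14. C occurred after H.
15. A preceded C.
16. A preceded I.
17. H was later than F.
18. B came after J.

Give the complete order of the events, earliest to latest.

A, J, F, H, K, B, I, C, G

The constraints fix every adjacent pair, so only one ordering works:
A → J → F → H → K → B → I → C → G.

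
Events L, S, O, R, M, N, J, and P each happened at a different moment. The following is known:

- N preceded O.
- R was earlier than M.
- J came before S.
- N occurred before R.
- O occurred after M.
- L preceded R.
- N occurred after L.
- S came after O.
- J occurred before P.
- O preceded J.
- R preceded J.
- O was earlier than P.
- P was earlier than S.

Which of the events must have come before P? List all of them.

J, L, M, N, O, R

Directly stated before P: J and O.
L reaches P via L → R → J → P.
M reaches P via M → O → P.
N reaches P via N → O → P.
Likewise R reaches P by chaining the stated constraints.
No chain forces S ahead of P.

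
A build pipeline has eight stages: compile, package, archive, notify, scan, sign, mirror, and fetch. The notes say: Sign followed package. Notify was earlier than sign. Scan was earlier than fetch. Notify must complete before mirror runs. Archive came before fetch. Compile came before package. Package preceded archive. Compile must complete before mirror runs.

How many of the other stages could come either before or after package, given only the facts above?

Forced before package: compile; forced after package: archive, fetch, and sign.
That leaves mirror, notify, and scan with no forced order relative to package — 3.

3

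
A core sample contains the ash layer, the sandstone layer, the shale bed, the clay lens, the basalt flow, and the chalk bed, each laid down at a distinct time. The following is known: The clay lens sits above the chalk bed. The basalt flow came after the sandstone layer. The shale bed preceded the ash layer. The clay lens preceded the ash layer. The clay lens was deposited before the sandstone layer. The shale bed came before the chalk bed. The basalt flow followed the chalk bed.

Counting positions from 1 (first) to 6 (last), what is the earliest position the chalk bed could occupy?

2

The shale bed must come before the chalk bed — 1 forced predecessor.
Nothing else is forced ahead of the chalk bed, so its earliest slot is position 1 + 1 = 2.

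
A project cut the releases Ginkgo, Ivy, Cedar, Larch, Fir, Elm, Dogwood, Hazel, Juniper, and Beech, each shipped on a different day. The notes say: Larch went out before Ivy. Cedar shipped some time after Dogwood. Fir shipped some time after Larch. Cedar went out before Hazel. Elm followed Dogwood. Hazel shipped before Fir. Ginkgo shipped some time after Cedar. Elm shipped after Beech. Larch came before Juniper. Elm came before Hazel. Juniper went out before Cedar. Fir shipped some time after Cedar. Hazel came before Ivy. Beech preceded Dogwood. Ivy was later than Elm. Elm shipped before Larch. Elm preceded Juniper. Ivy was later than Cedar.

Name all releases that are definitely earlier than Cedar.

Directly stated before Cedar: Dogwood and Juniper.
Beech reaches Cedar via Beech → Dogwood → Cedar.
Elm reaches Cedar via Elm → Juniper → Cedar.
Larch reaches Cedar via Larch → Juniper → Cedar.

Beech, Dogwood, Elm, Juniper, Larch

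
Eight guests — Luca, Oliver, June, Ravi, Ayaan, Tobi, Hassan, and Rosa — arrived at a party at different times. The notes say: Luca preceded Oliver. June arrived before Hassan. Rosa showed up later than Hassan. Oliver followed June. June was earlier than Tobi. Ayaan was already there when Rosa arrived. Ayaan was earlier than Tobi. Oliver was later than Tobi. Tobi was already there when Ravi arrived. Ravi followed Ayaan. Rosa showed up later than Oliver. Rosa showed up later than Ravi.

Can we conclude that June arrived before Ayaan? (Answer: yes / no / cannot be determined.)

No chain of stated constraints runs from June to Ayaan, and none runs from Ayaan to June either.
So the relative order of June and Ayaan is not fixed by the given facts.

cannot be determined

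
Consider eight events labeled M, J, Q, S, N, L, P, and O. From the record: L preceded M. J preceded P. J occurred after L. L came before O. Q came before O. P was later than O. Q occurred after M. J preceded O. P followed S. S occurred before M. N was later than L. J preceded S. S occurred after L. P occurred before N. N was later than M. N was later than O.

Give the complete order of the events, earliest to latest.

The constraints fix every adjacent pair, so only one ordering works:
L → J → S → M → Q → O → P → N.

L, J, S, M, Q, O, P, N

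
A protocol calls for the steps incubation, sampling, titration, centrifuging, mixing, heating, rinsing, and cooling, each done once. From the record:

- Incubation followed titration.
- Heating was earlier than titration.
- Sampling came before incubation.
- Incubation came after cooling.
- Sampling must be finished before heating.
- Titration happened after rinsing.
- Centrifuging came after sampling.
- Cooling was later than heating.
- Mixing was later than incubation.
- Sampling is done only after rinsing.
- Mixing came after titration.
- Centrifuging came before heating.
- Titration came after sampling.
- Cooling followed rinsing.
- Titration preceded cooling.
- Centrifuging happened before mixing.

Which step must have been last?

mixing

Every other step has a chain of constraints placing it before mixing, so mixing is last.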